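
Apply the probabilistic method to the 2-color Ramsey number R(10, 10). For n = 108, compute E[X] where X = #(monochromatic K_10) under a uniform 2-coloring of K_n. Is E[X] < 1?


E[X] = C(108, 10) · 2^{1 − 45} = 38722819230810 · 2^{−44} = 38722819230810/17592186044416.
As a reduced fraction: E[X] = 19361409615405/8796093022208 ≈ 2.201137.
Is E[X] < 1? NO.
Since E[X] ≥ 1, the first-moment bound is inconclusive at n = 108; it does NOT by itself certify R(10, 10) > 108.

E[X] = 19361409615405/8796093022208 ≈ 2.201137; E[X] ≥ 1; first-moment method inconclusive here.


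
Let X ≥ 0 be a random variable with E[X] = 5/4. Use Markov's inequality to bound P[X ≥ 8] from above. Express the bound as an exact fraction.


μ = E[X] = 5/4, a = 8.
Markov: P[X ≥ 8] ≤ μ/a = (5/4)/8 = 5/32.
Numerically: ≈ 0.156250.
(Since a = 8 > μ = 1.250000, the bound 5/32 is < 1 and informative.)

P[X ≥ 8] ≤ 5/32 ≈ 0.156250.


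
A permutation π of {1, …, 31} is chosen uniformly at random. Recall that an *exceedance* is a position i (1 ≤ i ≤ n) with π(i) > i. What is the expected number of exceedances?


Write X = Σ_{i=1}^{31} X_i, where X_i = 1_{π(i) > i}.
For each fixed i, π(i) is uniform over {1, …, 31} (marginal of a uniform permutation), so P[π(i) > i] = (n − i)/n. Summing: Σ_{i=1}^{31} (n − i)/n = (0 + 1 + … + 30)/31 = 31(31 − 1)/(2·31) = (31 − 1)/2.
Hence E[X] = Σ_{i=1}^{31} (31 − i)/31 = 15 ≈ 15.00000.

E[X] = 15 = 15.00000.


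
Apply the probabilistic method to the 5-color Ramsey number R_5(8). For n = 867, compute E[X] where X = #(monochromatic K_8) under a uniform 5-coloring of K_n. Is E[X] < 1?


E[X] = C(867, 8) · 5^{1 − 28} = 7665949963452117060 · 5^{−27} = 7665949963452117060/7450580596923828125.
As a reduced fraction: E[X] = 1533189992690423412/1490116119384765625 ≈ 1.0289.
Is E[X] < 1? NO.
Since E[X] ≥ 1, the first-moment bound is inconclusive at n = 867; it does NOT by itself certify R_5(8) > 867.

E[X] = 1533189992690423412/1490116119384765625 ≈ 1.0289; E[X] ≥ 1; first-moment method inconclusive here.


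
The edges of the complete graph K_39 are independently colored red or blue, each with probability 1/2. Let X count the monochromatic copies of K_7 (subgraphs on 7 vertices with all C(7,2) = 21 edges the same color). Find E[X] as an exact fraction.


Let X = Σ_S X_S over the C(39, 7) = 15380937 subsets S of size 7, where X_S = 1 if the K_7 on S is monochromatic.
For a fixed S, the K_7 on S has C(7, 2) = 21 edges. P[all 21 edges red] = (1/2)^21, and likewise for blue, so P[monochromatic] = 2·(1/2)^21 = 2^{1 − 21} = 1/1048576.
Summing: E[X] = C(39, 7) · 2^{1 − 21} = 15380937 · 1/1048576 = 15380937/1048576.
Numerically: E[X] ≈ 14.668.

E[X] = C(39,7)·2^(1−C(7,2)) = 15380937/1048576 ≈ 14.668.


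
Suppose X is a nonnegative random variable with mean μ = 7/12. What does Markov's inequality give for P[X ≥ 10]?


μ = E[X] = 7/12, a = 10.
Markov: P[X ≥ 10] ≤ μ/a = (7/12)/10 = 7/120.
Numerically: ≈ 0.05833.
(Since a = 10 > μ = 0.58333, the bound 7/120 is < 1 and informative.)

P[X ≥ 10] ≤ 7/120 ≈ 0.05833.


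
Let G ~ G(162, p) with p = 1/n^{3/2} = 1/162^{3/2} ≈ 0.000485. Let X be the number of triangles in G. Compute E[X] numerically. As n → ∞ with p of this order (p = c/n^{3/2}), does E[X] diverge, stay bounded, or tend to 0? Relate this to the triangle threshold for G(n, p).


Number of potential triangles: C(162, 3) = 695520.
Each occurs with probability p³ ≈ (0.000485)³ ≈ 1.14073e-10.
By linearity: E[X] = C(162, 3)·p³ ≈ 695520 · 1.14073e-10 ≈ 0.000.
Since α = 3/2 > 1, p = c/n^{3/2} = o(1/n) is below the triangle threshold p ~ 1/n. Asymptotically E[X] ~ (c³/6)·n^{3(1−α)} = (1³/6)·n^{-1.5} → 0, so by Markov's inequality G has no triangles w.h.p.

E[X] ≈ 0.000; in regime p = Θ(1/n^{3/2}) E[X] tends to 0 (below the triangle threshold p ~ 1/n).


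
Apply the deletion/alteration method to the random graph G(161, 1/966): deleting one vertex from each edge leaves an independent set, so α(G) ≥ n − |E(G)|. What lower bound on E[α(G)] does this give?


E[|E(G)|] = C(161, 2)·p = 12880 · (1/966) = 40/3.
E[α(G)] ≥ n − E[|E(G)|] = 161 − 40/3 = 443/3.
Numerically: ≈ 147.6667.
(This is only a lower bound; the true E[α(G)] may be larger.)

E[α(G)] ≥ 443/3 ≈ 147.6667.


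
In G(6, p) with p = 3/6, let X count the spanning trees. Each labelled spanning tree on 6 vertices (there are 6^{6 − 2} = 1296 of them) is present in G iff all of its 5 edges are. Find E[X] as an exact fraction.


K_6 has 6^{6 − 2} = 1296 labelled spanning trees.
For each such spanning tree H, let X_H = 1 if all 5 edges of H are present in G. Then P[X_H = 1] = p^{5} = (1/2)^{5} = 1/32.
By linearity: E[X] = Σ_H E[X_H] = 1296 · p^{5} = 1296 · 1/32 = 81/2.
Numerically: E[X] ≈ 40.5.

E[X] = 1296 · (1/2)^{5} = 81/2 ≈ 40.5.


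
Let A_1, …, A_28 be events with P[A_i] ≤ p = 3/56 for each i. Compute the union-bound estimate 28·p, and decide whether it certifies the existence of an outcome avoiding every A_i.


Union bound: P[∪_{i=1}^{28} A_i] ≤ Σ_i P[A_i] ≤ 28·p = 28·(3/56) = 3/2.
Numerically: 3/2 ≈ 1.500000.
Is 3/2 < 1? NO.
Since the bound 3/2 is ≥ 1, the union bound is uninformative here; it does NOT by itself certify existence.

28·p = 3/2 ≈ 1.500000; existence NOT certified by the union bound.


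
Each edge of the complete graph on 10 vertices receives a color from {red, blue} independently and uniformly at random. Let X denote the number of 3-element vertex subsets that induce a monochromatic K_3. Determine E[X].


Let X = Σ_S X_S over the C(10, 3) = 120 subsets S of size 3, where X_S = 1 if the K_3 on S is monochromatic.
For a fixed S, the K_3 on S has C(3, 2) = 3 edges. P[all 3 edges red] = (1/2)^3, and likewise for blue, so P[monochromatic] = 2·(1/2)^3 = 2^{1 − 3} = 1/4.
Summing: E[X] = C(10, 3) · 2^{1 − 3} = 120 · 1/4 = 30.
Numerically: E[X] ≈ 30.0000.

E[X] = C(10,3)·2^(1−C(3,2)) = 30 ≈ 30.0000.


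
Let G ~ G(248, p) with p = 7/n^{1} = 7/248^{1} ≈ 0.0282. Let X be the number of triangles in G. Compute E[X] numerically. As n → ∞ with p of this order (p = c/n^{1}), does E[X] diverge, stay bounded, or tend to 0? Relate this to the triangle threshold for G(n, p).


Number of potential triangles: C(248, 3) = 2511496.
Each occurs with probability p³ ≈ (0.0282)³ ≈ 2.24874e-05.
By linearity: E[X] = C(248, 3)·p³ ≈ 2511496 · 2.24874e-05 ≈ 56.477.
Here α = 1, so p = 7/n is exactly at the triangle threshold p ~ 1/n. Asymptotically E[X] → c³/6 = 7³/6 = 343/6 ≈ 57.167, a bounded constant. In this regime the triangle count is asymptotically Poisson(c³/6).

E[X] ≈ 56.477; in regime p = Θ(1/n^{1}) E[X] stays bounded (at the triangle threshold p ~ 1/n).


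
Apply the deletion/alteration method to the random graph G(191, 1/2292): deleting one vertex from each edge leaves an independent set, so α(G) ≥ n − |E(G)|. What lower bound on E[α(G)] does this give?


E[|E(G)|] = C(191, 2)·p = 18145 · (1/2292) = 95/12.
E[α(G)] ≥ n − E[|E(G)|] = 191 − 95/12 = 2197/12.
Numerically: ≈ 183.0833.
(This is only a lower bound; the true E[α(G)] may be larger.)

E[α(G)] ≥ 2197/12 ≈ 183.0833.


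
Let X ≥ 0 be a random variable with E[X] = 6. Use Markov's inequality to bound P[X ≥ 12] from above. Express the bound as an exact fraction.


μ = E[X] = 6, a = 12.
Markov: P[X ≥ 12] ≤ μ/a = (6)/12 = 1/2.
Numerically: ≈ 0.500.
(Since a = 12 > μ = 6.000, the bound 1/2 is < 1 and informative.)

P[X ≥ 12] ≤ 1/2 ≈ 0.500.


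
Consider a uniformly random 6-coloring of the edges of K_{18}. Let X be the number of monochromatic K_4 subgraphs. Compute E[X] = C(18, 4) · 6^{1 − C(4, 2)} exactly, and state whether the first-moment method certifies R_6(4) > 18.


E[X] = C(18, 4) · 6^{1 − 6} = 3060 · 6^{−5} = 3060/7776.
As a reduced fraction: E[X] = 85/216 ≈ 0.3935.
Is E[X] < 1? YES.
Since E[X] < 1, there exists a 6-coloring of K_{18} with no monochromatic K_4; hence R_6(4) > 18.

E[X] = 85/216 ≈ 0.3935; E[X] < 1, so R_6(4) > 18.


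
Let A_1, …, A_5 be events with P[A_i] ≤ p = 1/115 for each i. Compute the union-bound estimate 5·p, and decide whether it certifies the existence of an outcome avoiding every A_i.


Union bound: P[∪_{i=1}^{5} A_i] ≤ Σ_i P[A_i] ≤ 5·p = 5·(1/115) = 1/23.
Numerically: 1/23 ≈ 0.0435.
Is 1/23 < 1? YES.
Since P[∪ A_i] ≤ 1/23 < 1, the complement has P[∩ A_i^c] ≥ 1 − 1/23 = 22/23 > 0, so some outcome avoids every A_i.

5·p = 1/23 ≈ 0.0435; existence CERTIFIED by the union bound.


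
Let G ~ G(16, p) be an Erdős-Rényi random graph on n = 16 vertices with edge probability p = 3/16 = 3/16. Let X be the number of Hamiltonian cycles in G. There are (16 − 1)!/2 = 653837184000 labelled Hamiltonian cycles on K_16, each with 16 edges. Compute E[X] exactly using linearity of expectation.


K_16 has (16 − 1)!/2 = 653837184000 labelled Hamiltonian cycles.
For each such Hamiltonian cycle H, let X_H = 1 if all 16 edges of H are present in G. Then P[X_H = 1] = p^{16} = (3/16)^{16} = 43046721/18446744073709551616.
By linearity of expectation: E[X] = Σ_H E[X_H] = 653837184000 · p^{16} = 653837184000 · 43046721/18446744073709551616 = 27485885585032875/18014398509481984.
Numerically: E[X] ≈ 1.53.

E[X] = 653837184000 · (3/16)^{16} = 27485885585032875/18014398509481984 ≈ 1.53.


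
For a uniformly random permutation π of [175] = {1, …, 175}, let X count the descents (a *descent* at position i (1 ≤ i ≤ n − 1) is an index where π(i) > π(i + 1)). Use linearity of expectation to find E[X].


Write X = Σ X_I over i = 1, …, 174, with X_I the indicator of one descent.
There are 174 indicators.
For each fixed i, the pair (π(i), π(i+1)) is a uniformly random ordered pair of distinct values from {1, …, 175}; by symmetry P[π(i) > π(i+1)] = 1/2.
By linearity: E[X] = 174 · (1/2) = (175 − 1) · (1/2) = 87 ≈ 87.000000.

E[X] = 87 = 87.000000.


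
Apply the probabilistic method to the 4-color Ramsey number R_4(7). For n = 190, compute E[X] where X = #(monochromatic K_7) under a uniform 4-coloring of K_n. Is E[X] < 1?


E[X] = C(190, 7) · 4^{1 − 21} = 1585940245560 · 4^{−20} = 1585940245560/1099511627776.
As a reduced fraction: E[X] = 198242530695/137438953472 ≈ 1.442.
Is E[X] < 1? NO.
Since E[X] ≥ 1, the first-moment bound is inconclusive at n = 190; it does NOT by itself certify R_4(7) > 190.

E[X] = 198242530695/137438953472 ≈ 1.442; E[X] ≥ 1; first-moment method inconclusive here.


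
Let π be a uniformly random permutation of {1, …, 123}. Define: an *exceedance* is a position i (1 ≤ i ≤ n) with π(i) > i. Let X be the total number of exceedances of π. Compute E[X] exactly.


Write X = Σ_{i=1}^{123} X_i, where X_i = 1_{π(i) > i}.
For each fixed i, π(i) is uniform over {1, …, 123} (marginal of a uniform permutation), so P[π(i) > i] = (n − i)/n. Summing: Σ_{i=1}^{123} (n − i)/n = (0 + 1 + … + 122)/123 = 123(123 − 1)/(2·123) = (123 − 1)/2.
Hence E[X] = Σ_{i=1}^{123} (123 − i)/123 = 61 ≈ 61.00000.

E[X] = 61 = 61.00000.


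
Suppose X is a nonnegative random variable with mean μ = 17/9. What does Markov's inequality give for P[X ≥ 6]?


μ = E[X] = 17/9, a = 6.
Markov: P[X ≥ 6] ≤ μ/a = (17/9)/6 = 17/54.
Numerically: ≈ 0.31481.
(Since a = 6 > μ = 1.88889, the bound 17/54 is < 1 and informative.)

P[X ≥ 6] ≤ 17/54 ≈ 0.31481.


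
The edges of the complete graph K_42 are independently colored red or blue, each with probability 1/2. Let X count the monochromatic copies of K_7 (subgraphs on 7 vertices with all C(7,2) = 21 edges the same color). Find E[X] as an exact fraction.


Let X = Σ_S X_S over the C(42, 7) = 26978328 subsets S of size 7, where X_S = 1 if the K_7 on S is monochromatic.
For a fixed S, the K_7 on S has C(7, 2) = 21 edges. P[all 21 edges red] = (1/2)^21, and likewise for blue, so P[monochromatic] = 2·(1/2)^21 = 2^{1 − 21} = 1/1048576.
By linearity: E[X] = C(42, 7) · 2^{1 − 21} = 26978328 · 1/1048576 = 3372291/131072.
Numerically: E[X] ≈ 25.729.

E[X] = C(42,7)·2^(1−C(7,2)) = 3372291/131072 ≈ 25.729.


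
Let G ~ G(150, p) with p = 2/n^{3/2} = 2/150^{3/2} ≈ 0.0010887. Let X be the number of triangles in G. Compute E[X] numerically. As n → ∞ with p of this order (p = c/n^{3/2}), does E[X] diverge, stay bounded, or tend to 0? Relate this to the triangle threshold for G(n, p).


Number of potential triangles: C(150, 3) = 551300.
Each occurs with probability p³ ≈ (0.0010887)³ ≈ 1.2902662e-09.
By linearity: E[X] = C(150, 3)·p³ ≈ 551300 · 1.2902662e-09 ≈ 0.00071.
Since α = 3/2 > 1, p = c/n^{3/2} = o(1/n) is below the triangle threshold p ~ 1/n. Asymptotically E[X] ~ (c³/6)·n^{3(1−α)} = (2³/6)·n^{-1.5} → 0, so by Markov's inequality G has no triangles w.h.p.

E[X] ≈ 0.00071; in regime p = Θ(1/n^{3/2}) E[X] tends to 0 (below the triangle threshold p ~ 1/n).


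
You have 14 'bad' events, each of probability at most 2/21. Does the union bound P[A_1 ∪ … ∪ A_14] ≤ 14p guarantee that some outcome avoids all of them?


Union bound: P[∪_{i=1}^{14} A_i] ≤ Σ_i P[A_i] ≤ 14·p = 14·(2/21) = 4/3.
Numerically: 4/3 ≈ 1.333.
Is 4/3 < 1? NO.
Since the bound 4/3 is ≥ 1, the union bound is uninformative here; it does NOT by itself certify existence.

14·p = 4/3 ≈ 1.333; existence NOT certified by the union bound.


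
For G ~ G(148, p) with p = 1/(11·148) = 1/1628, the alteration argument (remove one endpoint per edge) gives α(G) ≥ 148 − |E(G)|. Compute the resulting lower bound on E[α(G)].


E[|E(G)|] = C(148, 2)·p = 10878 · (1/1628) = 147/22.
E[α(G)] ≥ n − E[|E(G)|] = 148 − 147/22 = 3109/22.
Numerically: ≈ 141.31818.
(This is only a lower bound; the true E[α(G)] may be larger.)

E[α(G)] ≥ 3109/22 ≈ 141.31818.


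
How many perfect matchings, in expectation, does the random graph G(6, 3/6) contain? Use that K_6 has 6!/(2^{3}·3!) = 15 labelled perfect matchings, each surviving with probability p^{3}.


K_6 has 6!/(2^{3}·3!) = 15 labelled perfect matchings.
For each such perfect matching H, let X_H = 1 if all 3 edges of H are present in G. Then P[X_H = 1] = p^{3} = (1/2)^{3} = 1/8.
By linearity of expectation: E[X] = Σ_H E[X_H] = 15 · p^{3} = 15 · 1/8 = 15/8.
Numerically: E[X] ≈ 1.88.

E[X] = 15 · (1/2)^{3} = 15/8 ≈ 1.88.


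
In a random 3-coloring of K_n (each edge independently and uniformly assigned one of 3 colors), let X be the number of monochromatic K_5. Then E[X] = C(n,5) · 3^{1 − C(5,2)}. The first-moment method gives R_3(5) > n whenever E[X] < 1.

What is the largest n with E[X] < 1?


We need C(n, 5) · 3^{1 − 10} < 1, i.e. C(n, 5) < 3^{10 − 1} = 19683.
Check values of n near the boundary:
  n = 15: C(15, 5) = 3003; 3003 < 19683? YES
  n = 16: C(16, 5) = 4368; 4368 < 19683? YES
  n = 17: C(17, 5) = 6188; 6188 < 19683? YES
  n = 18: C(18, 5) = 8568; 8568 < 19683? YES
  n = 19: C(19, 5) = 11628; 11628 < 19683? YES
  n = 20: C(20, 5) = 15504; 15504 < 19683? YES
  n = 21: C(21, 5) = 20349; 20349 < 19683? NO
  n = 22: C(22, 5) = 26334; 26334 < 19683? NO
The largest n with C(n, 5) < 19683 is n = 20 (where E[X] = 5168/6561 ≈ 0.787685). Hence R_3(5) > 20, i.e. R_3(5) ≥ 21.

Largest n = 20; hence R_3(5) > 20.


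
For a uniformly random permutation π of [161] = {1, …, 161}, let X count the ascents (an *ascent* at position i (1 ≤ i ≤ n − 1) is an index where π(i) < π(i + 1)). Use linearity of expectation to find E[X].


Write X = Σ X_I over i = 1, …, 160, with X_I the indicator of one ascent.
There are 160 indicators.
For each fixed i, the pair (π(i), π(i+1)) is a uniformly random ordered pair of distinct values from {1, …, 161}; by symmetry P[π(i) < π(i+1)] = 1/2.
By linearity: E[X] = 160 · (1/2) = (161 − 1) · (1/2) = 80 ≈ 80.00000.

E[X] = 80 = 80.00000.


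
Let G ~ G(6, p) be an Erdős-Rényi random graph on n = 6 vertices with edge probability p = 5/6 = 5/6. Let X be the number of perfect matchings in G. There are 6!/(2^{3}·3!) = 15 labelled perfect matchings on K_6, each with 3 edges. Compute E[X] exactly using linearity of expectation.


K_6 has 6!/(2^{3}·3!) = 15 labelled perfect matchings.
For each such perfect matching H, let X_H = 1 if all 3 edges of H are present in G. Then P[X_H = 1] = p^{3} = (5/6)^{3} = 125/216.
By linearity: E[X] = Σ_H E[X_H] = 15 · p^{3} = 15 · 125/216 = 625/72.
Numerically: E[X] ≈ 8.68.

E[X] = 15 · (5/6)^{3} = 625/72 ≈ 8.68.


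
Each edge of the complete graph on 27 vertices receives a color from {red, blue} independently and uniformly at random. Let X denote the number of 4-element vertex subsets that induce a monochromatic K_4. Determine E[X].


Let X = Σ_S X_S over the C(27, 4) = 17550 subsets S of size 4, where X_S = 1 if the K_4 on S is monochromatic.
For a fixed S, the K_4 on S has C(4, 2) = 6 edges. P[all 6 edges red] = (1/2)^6, and likewise for blue, so P[monochromatic] = 2·(1/2)^6 = 2^{1 − 6} = 1/32.
Summing: E[X] = C(27, 4) · 2^{1 − 6} = 17550 · 1/32 = 8775/16.
Numerically: E[X] ≈ 548.438.

E[X] = C(27,4)·2^(1−C(4,2)) = 8775/16 ≈ 548.438.


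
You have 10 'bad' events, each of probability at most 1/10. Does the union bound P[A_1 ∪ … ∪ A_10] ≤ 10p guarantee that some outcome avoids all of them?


Union bound: P[∪_{i=1}^{10} A_i] ≤ Σ_i P[A_i] ≤ 10·p = 10·(1/10) = 1.
Numerically: 1 ≈ 1.0000.
Is 1 < 1? NO.
Since the bound 1 is ≥ 1, the union bound is uninformative here; it does NOT by itself certify existence.

10·p = 1 ≈ 1.0000; existence NOT certified by the union bound.


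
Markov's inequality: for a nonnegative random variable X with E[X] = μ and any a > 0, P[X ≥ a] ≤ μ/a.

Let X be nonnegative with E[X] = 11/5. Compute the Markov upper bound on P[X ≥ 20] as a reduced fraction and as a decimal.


μ = E[X] = 11/5, a = 20.
Markov: P[X ≥ 20] ≤ μ/a = (11/5)/20 = 11/100.
Numerically: ≈ 0.11000.
(Since a = 20 > μ = 2.20000, the bound 11/100 is < 1 and informative.)

P[X ≥ 20] ≤ 11/100 ≈ 0.11000.


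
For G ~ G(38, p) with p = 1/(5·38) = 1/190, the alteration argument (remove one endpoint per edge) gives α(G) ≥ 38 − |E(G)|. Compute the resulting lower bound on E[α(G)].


E[|E(G)|] = C(38, 2)·p = 703 · (1/190) = 37/10.
E[α(G)] ≥ n − E[|E(G)|] = 38 − 37/10 = 343/10.
Numerically: ≈ 34.3000.
(This is only a lower bound; the true E[α(G)] may be larger.)

E[α(G)] ≥ 343/10 ≈ 34.3000.


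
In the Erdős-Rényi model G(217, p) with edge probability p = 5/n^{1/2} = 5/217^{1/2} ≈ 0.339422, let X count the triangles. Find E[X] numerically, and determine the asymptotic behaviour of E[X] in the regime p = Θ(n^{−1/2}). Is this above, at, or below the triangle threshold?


Number of potential triangles: C(217, 3) = 1679580.
Each occurs with probability p³ ≈ (0.339422)³ ≈ 3.91039305e-02.
By linearity: E[X] = C(217, 3)·p³ ≈ 1679580 · 3.91039305e-02 ≈ 65678.179572.
Since α = 1/2 < 1, p = c/n^{1/2} ≫ 1/n is above the triangle threshold p ~ 1/n. Asymptotically E[X] ~ (c³/6)·n^{3(1−α)} = (5³/6)·n^{1.5} → ∞; triangles are abundant w.h.p.

E[X] ≈ 65678.179572; in regime p = Θ(1/n^{1/2}) E[X] diverges (above the triangle threshold p ~ 1/n).


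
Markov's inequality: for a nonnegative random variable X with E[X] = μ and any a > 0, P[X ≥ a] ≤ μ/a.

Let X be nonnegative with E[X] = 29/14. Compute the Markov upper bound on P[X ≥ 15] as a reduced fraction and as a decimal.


μ = E[X] = 29/14, a = 15.
Markov: P[X ≥ 15] ≤ μ/a = (29/14)/15 = 29/210.
Numerically: ≈ 0.138095.
(Since a = 15 > μ = 2.071429, the bound 29/210 is < 1 and informative.)

P[X ≥ 15] ≤ 29/210 ≈ 0.138095.


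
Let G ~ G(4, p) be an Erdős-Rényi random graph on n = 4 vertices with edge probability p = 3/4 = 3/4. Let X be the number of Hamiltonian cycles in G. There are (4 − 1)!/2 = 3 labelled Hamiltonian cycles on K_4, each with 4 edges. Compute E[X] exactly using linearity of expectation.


K_4 has (4 − 1)!/2 = 3 labelled Hamiltonian cycles.
For each such Hamiltonian cycle H, let X_H = 1 if all 4 edges of H are present in G. Then P[X_H = 1] = p^{4} = (3/4)^{4} = 81/256.
By linearity of expectation: E[X] = Σ_H E[X_H] = 3 · p^{4} = 3 · 81/256 = 243/256.
Numerically: E[X] ≈ 0.949.

E[X] = 3 · (3/4)^{4} = 243/256 ≈ 0.949.


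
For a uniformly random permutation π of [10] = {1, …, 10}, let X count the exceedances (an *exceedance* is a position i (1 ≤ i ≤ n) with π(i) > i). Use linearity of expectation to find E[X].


Write X = Σ_{i=1}^{10} X_i, where X_i = 1_{π(i) > i}.
For each fixed i, π(i) is uniform over {1, …, 10} (marginal of a uniform permutation), so P[π(i) > i] = (n − i)/n. Summing: Σ_{i=1}^{10} (n − i)/n = (0 + 1 + … + 9)/10 = 10(10 − 1)/(2·10) = (10 − 1)/2.
Hence E[X] = Σ_{i=1}^{10} (10 − i)/10 = 9/2 ≈ 4.50000.

E[X] = 9/2 = 4.50000.


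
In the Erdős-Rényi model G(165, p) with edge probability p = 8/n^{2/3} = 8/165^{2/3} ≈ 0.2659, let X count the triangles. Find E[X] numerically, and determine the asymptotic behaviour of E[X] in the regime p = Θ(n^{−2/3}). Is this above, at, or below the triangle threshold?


Number of potential triangles: C(165, 3) = 735130.
Each occurs with probability p³ ≈ (0.2659)³ ≈ 1.880624e-02.
By linearity: E[X] = C(165, 3)·p³ ≈ 735130 · 1.880624e-02 ≈ 13825.0343.
Since α = 2/3 < 1, p = c/n^{2/3} ≫ 1/n is above the triangle threshold p ~ 1/n. Asymptotically E[X] ~ (c³/6)·n^{3(1−α)} = (8³/6)·n^{1} → ∞; triangles are abundant w.h.p.

E[X] ≈ 13825.0343; in regime p = Θ(1/n^{2/3}) E[X] diverges (above the triangle threshold p ~ 1/n).


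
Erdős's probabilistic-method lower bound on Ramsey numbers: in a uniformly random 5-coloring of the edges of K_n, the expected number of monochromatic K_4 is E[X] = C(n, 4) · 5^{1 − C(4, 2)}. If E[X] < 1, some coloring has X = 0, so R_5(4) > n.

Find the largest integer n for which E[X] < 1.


We need C(n, 4) · 5^{1 − 6} < 1, i.e. C(n, 4) < 5^{6 − 1} = 3125.
Check values of n near the boundary:
  n = 14: C(14, 4) = 1001; 1001 < 3125? YES
  n = 15: C(15, 4) = 1365; 1365 < 3125? YES
  n = 16: C(16, 4) = 1820; 1820 < 3125? YES
  n = 17: C(17, 4) = 2380; 2380 < 3125? YES
  n = 18: C(18, 4) = 3060; 3060 < 3125? YES
  n = 19: C(19, 4) = 3876; 3876 < 3125? NO
  n = 20: C(20, 4) = 4845; 4845 < 3125? NO
  n = 21: C(21, 4) = 5985; 5985 < 3125? NO
The largest n with C(n, 4) < 3125 is n = 18 (where E[X] = 612/625 ≈ 0.9792). Hence R_5(4) > 18, i.e. R_5(4) ≥ 19.

Largest n = 18; hence R_5(4) > 18.


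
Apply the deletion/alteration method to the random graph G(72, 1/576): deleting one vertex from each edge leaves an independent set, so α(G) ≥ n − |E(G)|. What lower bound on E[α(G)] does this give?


E[|E(G)|] = C(72, 2)·p = 2556 · (1/576) = 71/16.
E[α(G)] ≥ n − E[|E(G)|] = 72 − 71/16 = 1081/16.
Numerically: ≈ 67.5625.
(This is only a lower bound; the true E[α(G)] may be larger.)

E[α(G)] ≥ 1081/16 ≈ 67.5625.


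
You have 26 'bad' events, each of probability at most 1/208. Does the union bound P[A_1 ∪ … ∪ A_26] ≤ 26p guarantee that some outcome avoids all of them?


Union bound: P[∪_{i=1}^{26} A_i] ≤ Σ_i P[A_i] ≤ 26·p = 26·(1/208) = 1/8.
Numerically: 1/8 ≈ 0.12500.
Is 1/8 < 1? YES.
Since P[∪ A_i] ≤ 1/8 < 1, the complement has P[∩ A_i^c] ≥ 1 − 1/8 = 7/8 > 0, so some outcome avoids every A_i.

26·p = 1/8 ≈ 0.12500; existence CERTIFIED by the union bound.


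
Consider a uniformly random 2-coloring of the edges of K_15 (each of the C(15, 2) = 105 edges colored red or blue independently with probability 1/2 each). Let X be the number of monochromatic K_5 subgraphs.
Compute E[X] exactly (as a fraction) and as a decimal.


Let X = Σ_S X_S over the C(15, 5) = 3003 subsets S of size 5, where X_S = 1 if the K_5 on S is monochromatic.
For a fixed S, the K_5 on S has C(5, 2) = 10 edges. P[all 10 edges red] = (1/2)^10, and likewise for blue, so P[monochromatic] = 2·(1/2)^10 = 2^{1 − 10} = 1/512.
By linearity: E[X] = C(15, 5) · 2^{1 − 10} = 3003 · 1/512 = 3003/512.
Numerically: E[X] ≈ 5.8652.

E[X] = C(15,5)·2^(1−C(5,2)) = 3003/512 ≈ 5.8652.


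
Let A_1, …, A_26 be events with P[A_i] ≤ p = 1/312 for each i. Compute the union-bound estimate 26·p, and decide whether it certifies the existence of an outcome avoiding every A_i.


Union bound: P[∪_{i=1}^{26} A_i] ≤ Σ_i P[A_i] ≤ 26·p = 26·(1/312) = 1/12.
Numerically: 1/12 ≈ 0.08333.
Is 1/12 < 1? YES.
Since P[∪ A_i] ≤ 1/12 < 1, the complement has P[∩ A_i^c] ≥ 1 − 1/12 = 11/12 > 0, so some outcome avoids every A_i.

26·p = 1/12 ≈ 0.08333; existence CERTIFIED by the union bound.


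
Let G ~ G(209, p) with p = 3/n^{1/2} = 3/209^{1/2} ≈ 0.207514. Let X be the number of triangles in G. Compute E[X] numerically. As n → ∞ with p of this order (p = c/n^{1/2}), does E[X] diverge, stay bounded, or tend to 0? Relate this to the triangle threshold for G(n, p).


Number of potential triangles: C(209, 3) = 1499784.
Each occurs with probability p³ ≈ (0.207514)³ ≈ 8.93602417e-03.
By linearity: E[X] = C(209, 3)·p³ ≈ 1499784 · 8.93602417e-03 ≈ 13402.106080.
Since α = 1/2 < 1, p = c/n^{1/2} ≫ 1/n is above the triangle threshold p ~ 1/n. Asymptotically E[X] ~ (c³/6)·n^{3(1−α)} = (3³/6)·n^{1.5} → ∞; triangles are abundant w.h.p.

E[X] ≈ 13402.106080; in regime p = Θ(1/n^{1/2}) E[X] diverges (above the triangle threshold p ~ 1/n).


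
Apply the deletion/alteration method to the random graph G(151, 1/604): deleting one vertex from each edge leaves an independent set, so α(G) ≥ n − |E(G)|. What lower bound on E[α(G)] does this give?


E[|E(G)|] = C(151, 2)·p = 11325 · (1/604) = 75/4.
E[α(G)] ≥ n − E[|E(G)|] = 151 − 75/4 = 529/4.
Numerically: ≈ 132.2500.
(This is only a lower bound; the true E[α(G)] may be larger.)

E[α(G)] ≥ 529/4 ≈ 132.2500.


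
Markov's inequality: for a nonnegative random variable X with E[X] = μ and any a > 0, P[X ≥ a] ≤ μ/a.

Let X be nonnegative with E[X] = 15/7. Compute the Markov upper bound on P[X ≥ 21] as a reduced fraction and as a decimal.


μ = E[X] = 15/7, a = 21.
Markov: P[X ≥ 21] ≤ μ/a = (15/7)/21 = 5/49.
Numerically: ≈ 0.102041.
(Since a = 21 > μ = 2.142857, the bound 5/49 is < 1 and informative.)

P[X ≥ 21] ≤ 5/49 ≈ 0.102041.


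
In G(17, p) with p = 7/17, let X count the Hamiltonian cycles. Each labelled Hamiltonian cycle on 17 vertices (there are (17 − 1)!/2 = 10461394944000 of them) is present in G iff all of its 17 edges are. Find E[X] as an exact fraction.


K_17 has (17 − 1)!/2 = 10461394944000 labelled Hamiltonian cycles.
For each such Hamiltonian cycle H, let X_H = 1 if all 17 edges of H are present in G. Then P[X_H = 1] = p^{17} = (7/17)^{17} = 232630513987207/827240261886336764177.
By linearity of expectation: E[X] = Σ_H E[X_H] = 10461394944000 · p^{17} = 10461394944000 · 232630513987207/827240261886336764177 = 2433639682845888590481408000/827240261886336764177.
Numerically: E[X] ≈ 2.94188e+06.

E[X] = 10461394944000 · (7/17)^{17} = 2433639682845888590481408000/827240261886336764177 ≈ 2.94188e+06.


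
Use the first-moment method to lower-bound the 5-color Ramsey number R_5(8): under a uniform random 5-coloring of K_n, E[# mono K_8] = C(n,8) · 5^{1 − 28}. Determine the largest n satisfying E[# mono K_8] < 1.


We need C(n, 8) · 5^{1 − 28} < 1, i.e. C(n, 8) < 5^{28 − 1} = 7450580596923828125.
Check values of n near the boundary:
  n = 860: C(860, 8) = 7182671140665308145; 7182671140665308145 < 7450580596923828125? YES
  n = 861: C(861, 8) = 7250034996615275865; 7250034996615275865 < 7450580596923828125? YES
  n = 862: C(862, 8) = 7317951015318931845; 7317951015318931845 < 7450580596923828125? YES
  n = 863: C(863, 8) = 7386423071602617757; 7386423071602617757 < 7450580596923828125? YES
  n = 864: C(864, 8) = 7455455062926006708; 7455455062926006708 < 7450580596923828125? NO
  n = 865: C(865, 8) = 7525050909487743060; 7525050909487743060 < 7450580596923828125? NO
The largest n with C(n, 8) < 7450580596923828125 is n = 863 (where E[X] = 7386423071602617757/7450580596923828125 ≈ 0.991). Hence R_5(8) > 863, i.e. R_5(8) ≥ 864.

Largest n = 863; hence R_5(8) > 863.


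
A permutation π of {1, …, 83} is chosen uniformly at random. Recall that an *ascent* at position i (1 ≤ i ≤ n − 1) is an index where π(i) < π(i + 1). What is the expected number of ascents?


Write X = Σ X_I over i = 1, …, 82, with X_I the indicator of one ascent.
There are 82 indicators.
For each fixed i, the pair (π(i), π(i+1)) is a uniformly random ordered pair of distinct values from {1, …, 83}; by symmetry P[π(i) < π(i+1)] = 1/2.
By linearity: E[X] = 82 · (1/2) = (83 − 1) · (1/2) = 41 ≈ 41.000.

E[X] = 41 = 41.000.


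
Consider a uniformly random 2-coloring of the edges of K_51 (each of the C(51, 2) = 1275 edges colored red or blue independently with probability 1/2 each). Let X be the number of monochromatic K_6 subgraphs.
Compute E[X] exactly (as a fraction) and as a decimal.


Let X = Σ_S X_S over the C(51, 6) = 18009460 subsets S of size 6, where X_S = 1 if the K_6 on S is monochromatic.
For a fixed S, the K_6 on S has C(6, 2) = 15 edges. P[all 15 edges red] = (1/2)^15, and likewise for blue, so P[monochromatic] = 2·(1/2)^15 = 2^{1 − 15} = 1/16384.
By linearity of expectation: E[X] = C(51, 6) · 2^{1 − 15} = 18009460 · 1/16384 = 4502365/4096.
Numerically: E[X] ≈ 1099.210205.

E[X] = C(51,6)·2^(1−C(6,2)) = 4502365/4096 ≈ 1099.210205.


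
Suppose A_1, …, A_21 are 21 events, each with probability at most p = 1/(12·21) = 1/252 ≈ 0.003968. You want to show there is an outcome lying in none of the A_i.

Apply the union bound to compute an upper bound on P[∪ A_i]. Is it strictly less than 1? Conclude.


Union bound: P[∪_{i=1}^{21} A_i] ≤ Σ_i P[A_i] ≤ 21·p = 21·(1/252) = 1/12.
Numerically: 1/12 ≈ 0.083333.
Is 1/12 < 1? YES.
Since P[∪ A_i] ≤ 1/12 < 1, the complement has P[∩ A_i^c] ≥ 1 − 1/12 = 11/12 > 0, so some outcome avoids every A_i.

21·p = 1/12 ≈ 0.083333; existence CERTIFIED by the union bound.


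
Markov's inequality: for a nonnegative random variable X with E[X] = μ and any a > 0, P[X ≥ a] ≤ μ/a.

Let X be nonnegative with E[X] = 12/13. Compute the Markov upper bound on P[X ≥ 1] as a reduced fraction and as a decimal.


μ = E[X] = 12/13, a = 1.
Markov: P[X ≥ 1] ≤ μ/a = (12/13)/1 = 12/13.
Numerically: ≈ 0.923077.
(Since a = 1 > μ = 0.923077, the bound 12/13 is < 1 and informative.)

P[X ≥ 1] ≤ 12/13 ≈ 0.923077.


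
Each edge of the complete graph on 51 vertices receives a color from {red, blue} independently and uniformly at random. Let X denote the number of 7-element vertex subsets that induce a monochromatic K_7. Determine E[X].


Let X = Σ_S X_S over the C(51, 7) = 115775100 subsets S of size 7, where X_S = 1 if the K_7 on S is monochromatic.
For a fixed S, the K_7 on S has C(7, 2) = 21 edges. P[all 21 edges red] = (1/2)^21, and likewise for blue, so P[monochromatic] = 2·(1/2)^21 = 2^{1 − 21} = 1/1048576.
Summing: E[X] = C(51, 7) · 2^{1 − 21} = 115775100 · 1/1048576 = 28943775/262144.
Numerically: E[X] ≈ 110.412.

E[X] = C(51,7)·2^(1−C(7,2)) = 28943775/262144 ≈ 110.412.


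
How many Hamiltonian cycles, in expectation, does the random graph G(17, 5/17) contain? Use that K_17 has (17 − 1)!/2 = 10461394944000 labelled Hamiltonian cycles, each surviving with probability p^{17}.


K_17 has (17 − 1)!/2 = 10461394944000 labelled Hamiltonian cycles.
For each such Hamiltonian cycle H, let X_H = 1 if all 17 edges of H are present in G. Then P[X_H = 1] = p^{17} = (5/17)^{17} = 762939453125/827240261886336764177.
By linearity of expectation: E[X] = Σ_H E[X_H] = 10461394944000 · p^{17} = 10461394944000 · 762939453125/827240261886336764177 = 7981410937500000000000000/827240261886336764177.
Numerically: E[X] ≈ 9.65e+03.

E[X] = 10461394944000 · (5/17)^{17} = 7981410937500000000000000/827240261886336764177 ≈ 9.65e+03.


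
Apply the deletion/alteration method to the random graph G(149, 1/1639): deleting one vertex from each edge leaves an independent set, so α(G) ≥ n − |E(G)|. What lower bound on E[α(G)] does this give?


E[|E(G)|] = C(149, 2)·p = 11026 · (1/1639) = 74/11.
E[α(G)] ≥ n − E[|E(G)|] = 149 − 74/11 = 1565/11.
Numerically: ≈ 142.273.
(This is only a lower bound; the true E[α(G)] may be larger.)

E[α(G)] ≥ 1565/11 ≈ 142.273.


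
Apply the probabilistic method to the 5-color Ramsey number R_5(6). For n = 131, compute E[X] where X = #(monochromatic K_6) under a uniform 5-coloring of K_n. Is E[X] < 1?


E[X] = C(131, 6) · 5^{1 − 15} = 6249655776 · 5^{−14} = 6249655776/6103515625.
As a reduced fraction: E[X] = 6249655776/6103515625 ≈ 1.02394.
Is E[X] < 1? NO.
Since E[X] ≥ 1, the first-moment bound is inconclusive at n = 131; it does NOT by itself certify R_5(6) > 131.

E[X] = 6249655776/6103515625 ≈ 1.02394; E[X] ≥ 1; first-moment method inconclusive here.


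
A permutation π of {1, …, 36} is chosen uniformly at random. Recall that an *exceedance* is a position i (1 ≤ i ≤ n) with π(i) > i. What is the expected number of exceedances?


Write X = Σ_{i=1}^{36} X_i, where X_i = 1_{π(i) > i}.
For each fixed i, π(i) is uniform over {1, …, 36} (marginal of a uniform permutation), so P[π(i) > i] = (n − i)/n. Summing: Σ_{i=1}^{36} (n − i)/n = (0 + 1 + … + 35)/36 = 36(36 − 1)/(2·36) = (36 − 1)/2.
Hence E[X] = Σ_{i=1}^{36} (36 − i)/36 = 35/2 ≈ 17.50000.

E[X] = 35/2 = 17.50000.


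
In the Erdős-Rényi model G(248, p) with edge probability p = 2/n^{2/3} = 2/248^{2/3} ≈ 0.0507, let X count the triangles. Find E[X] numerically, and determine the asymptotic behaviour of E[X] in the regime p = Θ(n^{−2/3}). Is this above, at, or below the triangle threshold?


Number of potential triangles: C(248, 3) = 2511496.
Each occurs with probability p³ ≈ (0.0507)³ ≈ 1.30073e-04.
By linearity: E[X] = C(248, 3)·p³ ≈ 2511496 · 1.30073e-04 ≈ 326.677.
Since α = 2/3 < 1, p = c/n^{2/3} ≫ 1/n is above the triangle threshold p ~ 1/n. Asymptotically E[X] ~ (c³/6)·n^{3(1−α)} = (2³/6)·n^{1} → ∞; triangles are abundant w.h.p.

E[X] ≈ 326.677; in regime p = Θ(1/n^{2/3}) E[X] diverges (above the triangle threshold p ~ 1/n).


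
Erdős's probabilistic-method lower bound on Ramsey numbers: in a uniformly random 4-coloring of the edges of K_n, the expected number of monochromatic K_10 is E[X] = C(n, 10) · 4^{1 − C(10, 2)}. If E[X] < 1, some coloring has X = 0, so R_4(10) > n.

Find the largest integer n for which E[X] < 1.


We need C(n, 10) · 4^{1 − 45} < 1, i.e. C(n, 10) < 4^{45 − 1} = 309485009821345068724781056.
Check values of n near the boundary:
  n = 2017: C(2017, 10) = 300324964434452596180990448; 300324964434452596180990448 < 309485009821345068724781056? YES
  n = 2018: C(2018, 10) = 301820606687612220663963508; 301820606687612220663963508 < 309485009821345068724781056? YES
  n = 2019: C(2019, 10) = 303322949179835278009229628; 303322949179835278009229628 < 309485009821345068724781056? YES
  n = 2020: C(2020, 10) = 304832018578739931133653656; 304832018578739931133653656 < 309485009821345068724781056? YES
  n = 2021: C(2021, 10) = 306347841644770462864800616; 306347841644770462864800616 < 309485009821345068724781056? YES
  n = 2022: C(2022, 10) = 307870445231474093395937796; 307870445231474093395937796 < 309485009821345068724781056? YES
  n = 2023: C(2023, 10) = 309399856285778485315440716; 309399856285778485315440716 < 309485009821345068724781056? YES
  n = 2024: C(2024, 10) = 310936101848269937576192656; 310936101848269937576192656 < 309485009821345068724781056? NO
  n = 2025: C(2025, 10) = 312479209053472269772600560; 312479209053472269772600560 < 309485009821345068724781056? NO
The largest n with C(n, 10) < 309485009821345068724781056 is n = 2023 (where E[X] = 77349964071444621328860179/77371252455336267181195264 ≈ 0.99972). Hence R_4(10) > 2023, i.e. R_4(10) ≥ 2024.

Largest n = 2023; hence R_4(10) > 2023.


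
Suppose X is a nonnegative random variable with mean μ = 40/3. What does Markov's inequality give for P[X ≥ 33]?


μ = E[X] = 40/3, a = 33.
Markov: P[X ≥ 33] ≤ μ/a = (40/3)/33 = 40/99.
Numerically: ≈ 0.404.
(Since a = 33 > μ = 13.333, the bound 40/99 is < 1 and informative.)

P[X ≥ 33] ≤ 40/99 ≈ 0.404.


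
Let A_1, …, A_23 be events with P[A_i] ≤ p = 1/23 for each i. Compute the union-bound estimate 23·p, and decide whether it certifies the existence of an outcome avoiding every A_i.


Union bound: P[∪_{i=1}^{23} A_i] ≤ Σ_i P[A_i] ≤ 23·p = 23·(1/23) = 1.
Numerically: 1 ≈ 1.000000.
Is 1 < 1? NO.
Since the bound 1 is ≥ 1, the union bound is uninformative here; it does NOT by itself certify existence.

23·p = 1 ≈ 1.000000; existence NOT certified by the union bound.


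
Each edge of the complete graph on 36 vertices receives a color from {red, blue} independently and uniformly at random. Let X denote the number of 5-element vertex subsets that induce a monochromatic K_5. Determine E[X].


Let X = Σ_S X_S over the C(36, 5) = 376992 subsets S of size 5, where X_S = 1 if the K_5 on S is monochromatic.
For a fixed S, the K_5 on S has C(5, 2) = 10 edges. P[all 10 edges red] = (1/2)^10, and likewise for blue, so P[monochromatic] = 2·(1/2)^10 = 2^{1 − 10} = 1/512.
By linearity: E[X] = C(36, 5) · 2^{1 − 10} = 376992 · 1/512 = 11781/16.
Numerically: E[X] ≈ 736.31250.

E[X] = C(36,5)·2^(1−C(5,2)) = 11781/16 ≈ 736.31250.


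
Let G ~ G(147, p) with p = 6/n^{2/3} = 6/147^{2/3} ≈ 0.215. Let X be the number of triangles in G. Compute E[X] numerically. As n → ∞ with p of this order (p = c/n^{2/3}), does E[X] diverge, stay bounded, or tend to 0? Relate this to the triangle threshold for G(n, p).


Number of potential triangles: C(147, 3) = 518665.
Each occurs with probability p³ ≈ (0.215)³ ≈ 9.99584e-03.
By linearity: E[X] = C(147, 3)·p³ ≈ 518665 · 9.99584e-03 ≈ 5184.490.
Since α = 2/3 < 1, p = c/n^{2/3} ≫ 1/n is above the triangle threshold p ~ 1/n. Asymptotically E[X] ~ (c³/6)·n^{3(1−α)} = (6³/6)·n^{1} → ∞; triangles are abundant w.h.p.

E[X] ≈ 5184.490; in regime p = Θ(1/n^{2/3}) E[X] diverges (above the triangle threshold p ~ 1/n).


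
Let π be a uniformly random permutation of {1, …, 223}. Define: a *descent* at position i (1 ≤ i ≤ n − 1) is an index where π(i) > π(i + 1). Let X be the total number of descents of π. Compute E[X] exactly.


Write X = Σ X_I over i = 1, …, 222, with X_I the indicator of one descent.
There are 222 indicators.
For each fixed i, the pair (π(i), π(i+1)) is a uniformly random ordered pair of distinct values from {1, …, 223}; by symmetry P[π(i) > π(i+1)] = 1/2.
By linearity: E[X] = 222 · (1/2) = (223 − 1) · (1/2) = 111 ≈ 111.000000.

E[X] = 111 = 111.000000.


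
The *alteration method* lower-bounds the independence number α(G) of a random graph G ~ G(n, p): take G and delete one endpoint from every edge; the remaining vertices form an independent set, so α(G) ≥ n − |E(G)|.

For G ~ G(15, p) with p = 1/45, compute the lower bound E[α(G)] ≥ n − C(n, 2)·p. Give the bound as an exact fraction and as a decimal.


E[|E(G)|] = C(15, 2)·p = 105 · (1/45) = 7/3.
E[α(G)] ≥ n − E[|E(G)|] = 15 − 7/3 = 38/3.
Numerically: ≈ 12.666667.
(This is only a lower bound; the true E[α(G)] may be larger.)

E[α(G)] ≥ 38/3 ≈ 12.666667.


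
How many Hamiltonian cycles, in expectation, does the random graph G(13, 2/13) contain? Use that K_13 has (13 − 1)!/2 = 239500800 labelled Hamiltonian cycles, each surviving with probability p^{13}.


K_13 has (13 − 1)!/2 = 239500800 labelled Hamiltonian cycles.
For each such Hamiltonian cycle H, let X_H = 1 if all 13 edges of H are present in G. Then P[X_H = 1] = p^{13} = (2/13)^{13} = 8192/302875106592253.
By linearity: E[X] = Σ_H E[X_H] = 239500800 · p^{13} = 239500800 · 8192/302875106592253 = 1961990553600/302875106592253.
Numerically: E[X] ≈ 0.0064779.

E[X] = 239500800 · (2/13)^{13} = 1961990553600/302875106592253 ≈ 0.0064779.
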